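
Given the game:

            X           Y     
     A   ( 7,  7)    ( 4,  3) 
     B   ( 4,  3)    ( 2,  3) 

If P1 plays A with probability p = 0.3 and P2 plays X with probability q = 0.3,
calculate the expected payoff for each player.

E[P1] = 3.29, E[P2] = 3.36

Work:
E[P1] = p·q·π₁(A,X) + p·(1-q)·π₁(A,Y) + (1-p)·q·π₁(B,X) + (1-p)·(1-q)·π₁(B,Y)
= 0.3·0.3·7 + 0.3·0.7·4 + 0.7·0.3·4 + 0.7·0.7·2
= 3.29

E[P2] = 3.36 (similar calculation)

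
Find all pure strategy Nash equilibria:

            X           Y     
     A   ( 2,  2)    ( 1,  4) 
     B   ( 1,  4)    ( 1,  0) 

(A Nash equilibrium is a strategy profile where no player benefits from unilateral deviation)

Nash equilibrium: (A, Y)

Work:
Best responses:
  P1 vs X: payoffs [2, 1] → best response A (payoff 2)
  P1 vs Y: payoffs [1, 1] → best response A/B (payoff 1)
  P2 vs A: payoffs [2, 4] → best response Y (payoff 4)
  P2 vs B: payoffs [4, 0] → best response X (payoff 4)
Mutual best responses: (A,Y) → Nash equilibria.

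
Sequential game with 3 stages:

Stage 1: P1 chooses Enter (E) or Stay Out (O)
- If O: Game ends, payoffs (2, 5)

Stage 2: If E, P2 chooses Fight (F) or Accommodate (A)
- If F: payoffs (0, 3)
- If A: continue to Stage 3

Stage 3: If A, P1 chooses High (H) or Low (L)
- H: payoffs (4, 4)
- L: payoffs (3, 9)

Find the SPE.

SPE: (E, A, H); Outcome (4, 4)

Work:
Stage 3: P1 chooses H (4 vs 3)
Stage 2: P2: F->3, A->4 (anticipating H). Choose A
Stage 1: P1: O->2, E->4 (anticipating A, H). Choose E
SPE path: E -> A -> H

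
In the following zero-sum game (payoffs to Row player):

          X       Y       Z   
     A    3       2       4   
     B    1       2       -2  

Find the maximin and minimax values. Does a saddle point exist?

Maximin = 2, Minimax = 2, Saddle: True

Work:
Row minimums: [2, -2] → maximin = 2
Column maximums: [3, 2, 4] → minimax = 2
Saddle point exists! Game value = 2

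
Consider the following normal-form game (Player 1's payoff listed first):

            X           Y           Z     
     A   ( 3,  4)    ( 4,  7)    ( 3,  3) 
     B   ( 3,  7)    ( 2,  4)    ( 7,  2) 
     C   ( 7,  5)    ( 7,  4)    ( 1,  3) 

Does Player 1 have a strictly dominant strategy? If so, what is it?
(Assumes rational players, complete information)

No strictly dominant strategy exists for Player 1

Work:
A strategy strictly dominates another if it gives a strictly higher payoff against every opponent action. Compare each pair of P1's strategies column-by-column:
  A vs B: [3 vs 3, 4 vs 2, 3 vs 7] → A does not strictly dominate B (column X: 3 ≤ 3)
  A vs C: [3 vs 7, 4 vs 7, 3 vs 1] → A does not strictly dominate C (column X: 3 ≤ 7)
  B vs A: [3 vs 3, 2 vs 4, 7 vs 3] → B does not strictly dominate A (column X: 3 ≤ 3)
  B vs C: [3 vs 7, 2 vs 7, 7 vs 1] → B does not strictly dominate C (column X: 3 ≤ 7)
  C vs A: [7 vs 3, 7 vs 4, 1 vs 3] → C does not strictly dominate A (column Z: 1 ≤ 3)
  C vs B: [7 vs 3, 7 vs 2, 1 vs 7] → C does not strictly dominate B (column Z: 1 ≤ 7)
No single strategy strictly dominates all others → no strictly dominant strategy.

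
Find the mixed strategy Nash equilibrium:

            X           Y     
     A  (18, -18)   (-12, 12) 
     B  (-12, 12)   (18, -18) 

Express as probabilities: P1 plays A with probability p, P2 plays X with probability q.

p = 0.5, q = 0.5

Work:
Find probabilities that make opponent indifferent:
P2 chooses q to make P1 indifferent between A and B
P1 chooses p to make P2 indifferent between X and Y
Mixed NE: P1 plays (A: 0.5, B: 0.5), P2 plays (X: 0.5, Y: 0.5)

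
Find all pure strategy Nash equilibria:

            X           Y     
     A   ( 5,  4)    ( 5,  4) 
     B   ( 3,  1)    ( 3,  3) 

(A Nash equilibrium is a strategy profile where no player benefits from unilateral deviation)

Nash equilibrium: (A, X), (A, Y)

Work:
Best responses:
  P1 vs X: payoffs [5, 3] → best response A (payoff 5)
  P1 vs Y: payoffs [5, 3] → best response A (payoff 5)
  P2 vs A: payoffs [4, 4] → best response X/Y (payoff 4)
  P2 vs B: payoffs [1, 3] → best response Y (payoff 3)
Mutual best responses: (A,X), (A,Y) → Nash equilibria.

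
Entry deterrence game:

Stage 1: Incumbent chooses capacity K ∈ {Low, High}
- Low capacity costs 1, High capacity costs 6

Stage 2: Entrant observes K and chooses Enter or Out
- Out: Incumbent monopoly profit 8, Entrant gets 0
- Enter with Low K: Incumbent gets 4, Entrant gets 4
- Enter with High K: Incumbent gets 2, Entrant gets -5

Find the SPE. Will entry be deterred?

SPE: (Low, Enter|Low, Out|High); Entry not deterred. Incumbent net profit = 3, Entrant gets 4

Work:
After Low K: Entrant enters (4 > 0)
After High K: Entrant stays out (-5 < 0)
Incumbent: Low → 4−1=3, High → 8−6=2
Incumbent chooses Low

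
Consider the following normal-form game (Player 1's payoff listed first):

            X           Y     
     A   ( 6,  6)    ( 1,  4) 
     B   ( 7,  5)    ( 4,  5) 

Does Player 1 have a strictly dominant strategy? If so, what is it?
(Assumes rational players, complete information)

Yes, Player 1's strictly dominant strategy is B

Work:
A strategy strictly dominates another if it gives a strictly higher payoff against every opponent action. Compare each pair of P1's strategies column-by-column:
  A vs B: [6 vs 7, 1 vs 4] → A does not strictly dominate B (column X: 6 ≤ 7)
  B vs A: [7 vs 6, 4 vs 1] → B strictly dominates A
B strictly dominates every other strategy → strictly dominant.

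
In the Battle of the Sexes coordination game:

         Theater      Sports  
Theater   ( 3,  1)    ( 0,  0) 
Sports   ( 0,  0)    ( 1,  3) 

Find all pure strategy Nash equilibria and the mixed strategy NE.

Pure NE: (Theater, Theater) and (Sports, Sports); Mixed NE: p = 0.75, q = 0.25

Work:
Check pure NE:
(Theater, Theater): (3, 1) - no unilateral deviation beneficial
(Sports, Sports): (1, 3) - no unilateral deviation beneficial
Mixed NE: P1 plays Theater with p = 0.75, P2 plays Theater with q = 0.25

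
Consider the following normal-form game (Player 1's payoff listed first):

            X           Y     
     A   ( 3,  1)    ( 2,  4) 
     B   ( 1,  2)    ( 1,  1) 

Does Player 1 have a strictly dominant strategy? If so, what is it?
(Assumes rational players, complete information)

Yes, Player 1's strictly dominant strategy is A

Work:
A strategy strictly dominates another if it gives a strictly higher payoff against every opponent action. Compare each pair of P1's strategies column-by-column:
  A vs B: [3 vs 1, 2 vs 1] → A strictly dominates B
  B vs A: [1 vs 3, 1 vs 2] → B does not strictly dominate A (column X: 1 ≤ 3)
A strictly dominates every other strategy → strictly dominant.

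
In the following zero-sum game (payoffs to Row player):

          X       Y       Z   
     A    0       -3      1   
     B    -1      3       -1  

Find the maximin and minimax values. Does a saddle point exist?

Maximin = -1, Minimax = 0, Saddle: False

Work:
Row minimums: [-3, -1] → maximin = -1
Column maximums: [0, 3, 1] → minimax = 0
No saddle point (maximin ≠ minimax). Mixed strategy needed.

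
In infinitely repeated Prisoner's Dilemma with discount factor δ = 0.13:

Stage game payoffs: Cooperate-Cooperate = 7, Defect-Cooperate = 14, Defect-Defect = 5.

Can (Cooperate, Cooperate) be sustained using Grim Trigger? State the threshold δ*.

δ* = 0.7778; since δ = 0.13 < 0.7778, cooperation cannot be sustained

Work:
For Grim Trigger:
Cooperate forever: 7/(1-δ)
Defect then punished: 14 + 5·δ/(1-δ)
Need: 7/(1-δ) ≥ 14 + 5·δ/(1-δ)
Solving: δ ≥ (T-R)/(T-P) = (14-7)/(14-5) = 0.7778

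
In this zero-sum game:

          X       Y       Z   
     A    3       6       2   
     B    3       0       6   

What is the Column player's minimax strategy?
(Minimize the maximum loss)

Column should play X, value = 3

Work:
Column player minimizes Row's maximum payoff:
Column X: max payoff to Row = 3
Column Y: max payoff to Row = 6
Column Z: max payoff to Row = 6
Minimum is 3, achieved by column X.
Minimax strategy: X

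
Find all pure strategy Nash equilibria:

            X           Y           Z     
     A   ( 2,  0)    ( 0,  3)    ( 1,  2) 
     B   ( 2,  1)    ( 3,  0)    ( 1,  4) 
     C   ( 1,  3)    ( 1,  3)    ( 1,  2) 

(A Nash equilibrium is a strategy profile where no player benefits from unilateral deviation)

Nash equilibrium: (B, Z)

Work:
Best responses:
  P1 vs X: payoffs [2, 2, 1] → best response A/B (payoff 2)
  P1 vs Y: payoffs [0, 3, 1] → best response B (payoff 3)
  P1 vs Z: payoffs [1, 1, 1] → best response A/B/C (payoff 1)
  P2 vs A: payoffs [0, 3, 2] → best response Y (payoff 3)
  P2 vs B: payoffs [1, 0, 4] → best response Z (payoff 4)
  P2 vs C: payoffs [3, 3, 2] → best response X/Y (payoff 3)
Mutual best responses: (B,Z) → Nash equilibria.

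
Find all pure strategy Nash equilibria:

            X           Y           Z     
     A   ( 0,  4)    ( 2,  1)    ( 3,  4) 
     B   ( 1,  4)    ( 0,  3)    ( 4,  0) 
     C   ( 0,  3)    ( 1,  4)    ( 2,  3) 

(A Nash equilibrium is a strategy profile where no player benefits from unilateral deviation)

Nash equilibrium: (B, X)

Work:
Best responses:
  P1 vs X: payoffs [0, 1, 0] → best response B (payoff 1)
  P1 vs Y: payoffs [2, 0, 1] → best response A (payoff 2)
  P1 vs Z: payoffs [3, 4, 2] → best response B (payoff 4)
  P2 vs A: payoffs [4, 1, 4] → best response X/Z (payoff 4)
  P2 vs B: payoffs [4, 3, 0] → best response X (payoff 4)
  P2 vs C: payoffs [3, 4, 3] → best response Y (payoff 4)
Mutual best responses: (B,X) → Nash equilibria.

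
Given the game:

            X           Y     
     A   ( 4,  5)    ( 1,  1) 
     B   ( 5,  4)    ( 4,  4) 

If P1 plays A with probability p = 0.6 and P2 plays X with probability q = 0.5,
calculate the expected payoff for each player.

E[P1] = 3.3, E[P2] = 3.4

Work:
E[P1] = p·q·π₁(A,X) + p·(1-q)·π₁(A,Y) + (1-p)·q·π₁(B,X) + (1-p)·(1-q)·π₁(B,Y)
= 0.6·0.5·4 + 0.6·0.5·1 + 0.4·0.5·5 + 0.4·0.5·4
= 3.3

E[P2] = 3.4 (similar calculation)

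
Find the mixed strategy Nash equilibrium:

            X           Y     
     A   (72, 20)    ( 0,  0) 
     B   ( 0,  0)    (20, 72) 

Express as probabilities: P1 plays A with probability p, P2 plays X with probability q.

p = 0.7826, q = 0.2174

Work:
Find probabilities that make opponent indifferent:
P2 chooses q to make P1 indifferent between A and B
P1 chooses p to make P2 indifferent between X and Y
Mixed NE: P1 plays (A: 0.7826, B: 0.2174), P2 plays (X: 0.2174, Y: 0.7826)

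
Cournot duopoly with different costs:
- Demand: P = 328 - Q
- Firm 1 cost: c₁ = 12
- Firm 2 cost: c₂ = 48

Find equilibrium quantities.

q₁* = 117.33, q₂* = 81.33

Work:
Reaction: q₁ = (328 - 12 - q₂)/2
Reaction: q₂ = (328 - 48 - q₁)/2
Solve simultaneously:
q₁* = (328 - 2×12 + 48)/3 = 117.33
q₂* = (328 - 2×48 + 12)/3 = 81.33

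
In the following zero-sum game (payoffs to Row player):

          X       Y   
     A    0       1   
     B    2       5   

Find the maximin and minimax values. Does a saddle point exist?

Maximin = 2, Minimax = 2, Saddle: True

Work:
Row minimums: [0, 2] → maximin = 2
Column maximums: [2, 5] → minimax = 2
Saddle point exists! Game value = 2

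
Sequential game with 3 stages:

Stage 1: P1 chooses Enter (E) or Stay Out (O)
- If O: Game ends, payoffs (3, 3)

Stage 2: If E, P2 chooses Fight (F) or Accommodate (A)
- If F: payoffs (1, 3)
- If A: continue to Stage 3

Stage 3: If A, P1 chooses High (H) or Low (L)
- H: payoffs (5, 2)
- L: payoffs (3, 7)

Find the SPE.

SPE: (O, F, H); Outcome (3, 3)

Work:
Stage 3: P1 chooses H (5 vs 3)
Stage 2: P2: F->3, A->2 (anticipating H). Choose F
Stage 1: P1: O->3, E->1 (anticipating F, H). Choose O
SPE path: O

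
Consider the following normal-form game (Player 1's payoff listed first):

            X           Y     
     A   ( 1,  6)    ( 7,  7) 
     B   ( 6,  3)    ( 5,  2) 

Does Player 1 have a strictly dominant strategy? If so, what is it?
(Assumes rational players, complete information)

No strictly dominant strategy exists for Player 1

Work:
A strategy strictly dominates another if it gives a strictly higher payoff against every opponent action. Compare each pair of P1's strategies column-by-column:
  A vs B: [1 vs 6, 7 vs 5] → A does not strictly dominate B (column X: 1 ≤ 6)
  B vs A: [6 vs 1, 5 vs 7] → B does not strictly dominate A (column Y: 5 ≤ 7)
No single strategy strictly dominates all others → no strictly dominant strategy.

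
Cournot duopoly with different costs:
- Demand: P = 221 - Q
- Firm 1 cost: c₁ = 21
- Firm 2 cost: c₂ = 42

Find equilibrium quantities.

q₁* = 73.67, q₂* = 52.67

Work:
Reaction: q₁ = (221 - 21 - q₂)/2
Reaction: q₂ = (221 - 42 - q₁)/2
Solve simultaneously:
q₁* = (221 - 2×21 + 42)/3 = 73.67
q₂* = (221 - 2×42 + 21)/3 = 52.67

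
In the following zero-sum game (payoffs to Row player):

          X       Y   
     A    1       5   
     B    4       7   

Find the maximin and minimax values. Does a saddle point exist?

Maximin = 4, Minimax = 4, Saddle: True

Work:
Row minimums: [1, 4] → maximin = 4
Column maximums: [4, 7] → minimax = 4
Saddle point exists! Game value = 4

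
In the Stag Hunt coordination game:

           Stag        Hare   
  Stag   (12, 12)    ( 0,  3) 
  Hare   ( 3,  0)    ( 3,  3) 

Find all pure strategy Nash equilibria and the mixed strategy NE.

Pure NE: (Stag, Stag) and (Hare, Hare); Mixed NE: p = 0.25, q = 0.25

Work:
Check pure NE:
(Stag, Stag): (12, 12) - no unilateral deviation beneficial
(Hare, Hare): (3, 3) - no unilateral deviation beneficial
Mixed NE: P1 plays Stag with p = 0.25, P2 plays Stag with q = 0.25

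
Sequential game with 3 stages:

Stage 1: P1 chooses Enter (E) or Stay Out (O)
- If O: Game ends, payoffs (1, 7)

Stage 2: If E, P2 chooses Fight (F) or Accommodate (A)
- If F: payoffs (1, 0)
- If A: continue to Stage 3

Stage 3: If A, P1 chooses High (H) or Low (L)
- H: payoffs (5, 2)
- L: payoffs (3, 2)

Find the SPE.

SPE: (E, A, H); Outcome (5, 2)

Work:
Stage 3: P1 chooses H (5 vs 3)
Stage 2: P2: F->0, A->2 (anticipating H). Choose A
Stage 1: P1: O->1, E->5 (anticipating A, H). Choose E
SPE path: E -> A -> H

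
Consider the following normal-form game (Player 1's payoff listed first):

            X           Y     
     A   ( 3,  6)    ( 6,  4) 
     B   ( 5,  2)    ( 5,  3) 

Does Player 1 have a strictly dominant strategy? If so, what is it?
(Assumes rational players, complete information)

No strictly dominant strategy exists for Player 1

Work:
A strategy strictly dominates another if it gives a strictly higher payoff against every opponent action. Compare each pair of P1's strategies column-by-column:
  A vs B: [3 vs 5, 6 vs 5] → A does not strictly dominate B (column X: 3 ≤ 5)
  B vs A: [5 vs 3, 5 vs 6] → B does not strictly dominate A (column Y: 5 ≤ 6)
No single strategy strictly dominates all others → no strictly dominant strategy.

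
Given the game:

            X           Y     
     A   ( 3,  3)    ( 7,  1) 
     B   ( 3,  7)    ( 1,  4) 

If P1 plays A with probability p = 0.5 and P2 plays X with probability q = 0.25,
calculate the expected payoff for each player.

E[P1] = 3.75, E[P2] = 3.125

Work:
E[P1] = p·q·π₁(A,X) + p·(1-q)·π₁(A,Y) + (1-p)·q·π₁(B,X) + (1-p)·(1-q)·π₁(B,Y)
= 0.5·0.25·3 + 0.5·0.75·7 + 0.5·0.25·3 + 0.5·0.75·1
= 3.75

E[P2] = 3.125 (similar calculation)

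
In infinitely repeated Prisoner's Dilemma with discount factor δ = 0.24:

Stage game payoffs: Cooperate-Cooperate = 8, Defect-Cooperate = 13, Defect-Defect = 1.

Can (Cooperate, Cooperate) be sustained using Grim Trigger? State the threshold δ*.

δ* = 0.4167; since δ = 0.24 < 0.4167, cooperation cannot be sustained

Work:
For Grim Trigger:
Cooperate forever: 8/(1-δ)
Defect then punished: 13 + 1·δ/(1-δ)
Need: 8/(1-δ) ≥ 13 + 1·δ/(1-δ)
Solving: δ ≥ (T-R)/(T-P) = (13-8)/(13-1) = 0.4167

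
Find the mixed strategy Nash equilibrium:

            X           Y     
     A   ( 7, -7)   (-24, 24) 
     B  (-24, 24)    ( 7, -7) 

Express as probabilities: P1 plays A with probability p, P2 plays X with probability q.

p = 0.5, q = 0.5

Work:
Find probabilities that make opponent indifferent:
P2 chooses q to make P1 indifferent between A and B
P1 chooses p to make P2 indifferent between X and Y
Mixed NE: P1 plays (A: 0.5, B: 0.5), P2 plays (X: 0.5, Y: 0.5)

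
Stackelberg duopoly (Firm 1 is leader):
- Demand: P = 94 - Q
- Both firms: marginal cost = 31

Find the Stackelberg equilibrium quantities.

q₁* (leader) = 31.5, q₂* (follower) = 15.75

Work:
Follower's reaction: q₂ = (a - c - q₁)/2
Leader substitutes: π₁ = q₁·(a - q₁ - (a-c-q₁)/2 - c)
FOC: q₁* = (94 - 31)/2 = 31.50
Then: q₂* = (94 - 31 - 31.5)/2 = 15.75
Leader has first-mover advantage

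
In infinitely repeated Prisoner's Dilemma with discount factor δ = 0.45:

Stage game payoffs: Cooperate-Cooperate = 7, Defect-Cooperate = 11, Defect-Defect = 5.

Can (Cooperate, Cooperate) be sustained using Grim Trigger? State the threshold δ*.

δ* = 0.6667; since δ = 0.45 < 0.6667, cooperation cannot be sustained

Work:
For Grim Trigger:
Cooperate forever: 7/(1-δ)
Defect then punished: 11 + 5·δ/(1-δ)
Need: 7/(1-δ) ≥ 11 + 5·δ/(1-δ)
Solving: δ ≥ (T-R)/(T-P) = (11-7)/(11-5) = 0.6667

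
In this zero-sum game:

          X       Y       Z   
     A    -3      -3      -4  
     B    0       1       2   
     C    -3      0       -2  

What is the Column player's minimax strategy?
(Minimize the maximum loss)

Column should play X, value = 0

Work:
Column player minimizes Row's maximum payoff:
Column X: max payoff to Row = 0
Column Y: max payoff to Row = 1
Column Z: max payoff to Row = 2
Minimum is 0, achieved by column X.
Minimax strategy: X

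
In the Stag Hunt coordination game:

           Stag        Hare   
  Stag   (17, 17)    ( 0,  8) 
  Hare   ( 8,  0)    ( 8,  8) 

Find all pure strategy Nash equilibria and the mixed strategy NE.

Pure NE: (Stag, Stag) and (Hare, Hare); Mixed NE: p = 0.4706, q = 0.4706

Work:
Check pure NE:
(Stag, Stag): (17, 17) - no unilateral deviation beneficial
(Hare, Hare): (8, 8) - no unilateral deviation beneficial
Mixed NE: P1 plays Stag with p = 0.4706, P2 plays Stag with q = 0.4706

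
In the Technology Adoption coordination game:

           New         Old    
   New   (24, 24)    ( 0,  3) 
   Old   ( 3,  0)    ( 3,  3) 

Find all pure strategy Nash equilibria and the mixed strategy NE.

Pure NE: (New, New) and (Old, Old); Mixed NE: p = 0.125, q = 0.125

Work:
Check pure NE:
(New, New): (24, 24) - no unilateral deviation beneficial
(Old, Old): (3, 3) - no unilateral deviation beneficial
Mixed NE: P1 plays New with p = 0.125, P2 plays New with q = 0.125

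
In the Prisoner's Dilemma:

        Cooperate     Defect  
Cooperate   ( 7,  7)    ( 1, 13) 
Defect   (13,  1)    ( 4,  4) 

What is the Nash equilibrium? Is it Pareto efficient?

(Defect, Defect) is NE; not Pareto efficient

Work:
Defect dominates Cooperate for both players:
If P2 cooperates: Defect (13) > Cooperate (7)
If P2 defects: Defect (4) > Cooperate (1)
NE: (Defect, Defect) with payoff (4, 4)
But (Cooperate, Cooperate) = (7, 7) Pareto dominates (4, 4)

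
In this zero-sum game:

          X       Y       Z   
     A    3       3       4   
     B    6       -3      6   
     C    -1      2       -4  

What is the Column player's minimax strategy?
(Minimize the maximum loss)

Column should play Y, value = 3

Work:
Column player minimizes Row's maximum payoff:
Column X: max payoff to Row = 6
Column Y: max payoff to Row = 3
Column Z: max payoff to Row = 6
Minimum is 3, achieved by column Y.
Minimax strategy: Y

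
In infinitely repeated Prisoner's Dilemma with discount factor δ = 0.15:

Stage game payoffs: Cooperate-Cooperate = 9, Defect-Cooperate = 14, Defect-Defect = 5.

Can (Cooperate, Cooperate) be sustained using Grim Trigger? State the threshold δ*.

δ* = 0.5556; since δ = 0.15 < 0.5556, cooperation cannot be sustained

Work:
For Grim Trigger:
Cooperate forever: 9/(1-δ)
Defect then punished: 14 + 5·δ/(1-δ)
Need: 9/(1-δ) ≥ 14 + 5·δ/(1-δ)
Solving: δ ≥ (T-R)/(T-P) = (14-9)/(14-5) = 0.5556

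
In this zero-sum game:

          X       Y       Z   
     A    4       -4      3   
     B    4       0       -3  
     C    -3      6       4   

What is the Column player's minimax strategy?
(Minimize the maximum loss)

Column should play X or Z (all achieve the minimum), value = 4

Work:
Column player minimizes Row's maximum payoff:
Column X: max payoff to Row = 4
Column Y: max payoff to Row = 6
Column Z: max payoff to Row = 4
Minimum is 4, achieved by columns X, Z (tied).
Each of X or Z is a minimax strategy.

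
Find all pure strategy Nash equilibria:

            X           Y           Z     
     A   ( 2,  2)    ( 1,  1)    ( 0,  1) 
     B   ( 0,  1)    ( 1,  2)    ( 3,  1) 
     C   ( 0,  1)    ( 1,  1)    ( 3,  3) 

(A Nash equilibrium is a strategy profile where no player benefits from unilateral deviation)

Nash equilibrium: (A, X), (B, Y), (C, Z)

Work:
Best responses:
  P1 vs X: payoffs [2, 0, 0] → best response A (payoff 2)
  P1 vs Y: payoffs [1, 1, 1] → best response A/B/C (payoff 1)
  P1 vs Z: payoffs [0, 3, 3] → best response B/C (payoff 3)
  P2 vs A: payoffs [2, 1, 1] → best response X (payoff 2)
  P2 vs B: payoffs [1, 2, 1] → best response Y (payoff 2)
  P2 vs C: payoffs [1, 1, 3] → best response Z (payoff 3)
Mutual best responses: (A,X), (B,Y), (C,Z) → Nash equilibria.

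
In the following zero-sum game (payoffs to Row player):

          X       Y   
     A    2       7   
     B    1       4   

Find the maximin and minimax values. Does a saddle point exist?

Maximin = 2, Minimax = 2, Saddle: True

Work:
Row minimums: [2, 1] → maximin = 2
Column maximums: [2, 7] → minimax = 2
Saddle point exists! Game value = 2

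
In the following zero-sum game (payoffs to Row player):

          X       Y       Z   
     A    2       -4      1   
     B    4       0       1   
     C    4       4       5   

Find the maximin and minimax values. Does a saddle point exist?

Maximin = 4, Minimax = 4, Saddle: True

Work:
Row minimums: [-4, 0, 4] → maximin = 4
Column maximums: [4, 4, 5] → minimax = 4
Saddle point exists! Game value = 4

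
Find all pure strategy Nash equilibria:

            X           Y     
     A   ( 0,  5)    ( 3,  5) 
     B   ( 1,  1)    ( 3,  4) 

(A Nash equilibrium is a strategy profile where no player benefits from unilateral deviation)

Nash equilibrium: (A, Y), (B, Y)

Work:
Best responses:
  P1 vs X: payoffs [0, 1] → best response B (payoff 1)
  P1 vs Y: payoffs [3, 3] → best response A/B (payoff 3)
  P2 vs A: payoffs [5, 5] → best response X/Y (payoff 5)
  P2 vs B: payoffs [1, 4] → best response Y (payoff 4)
Mutual best responses: (A,Y), (B,Y) → Nash equilibria.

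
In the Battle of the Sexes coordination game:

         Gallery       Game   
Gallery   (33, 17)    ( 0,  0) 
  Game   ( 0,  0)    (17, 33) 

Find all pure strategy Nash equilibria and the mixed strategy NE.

Pure NE: (Gallery, Gallery) and (Game, Game); Mixed NE: p = 0.66, q = 0.34

Work:
Check pure NE:
(Gallery, Gallery): (33, 17) - no unilateral deviation beneficial
(Game, Game): (17, 33) - no unilateral deviation beneficial
Mixed NE: P1 plays Gallery with p = 0.66, P2 plays Gallery with q = 0.34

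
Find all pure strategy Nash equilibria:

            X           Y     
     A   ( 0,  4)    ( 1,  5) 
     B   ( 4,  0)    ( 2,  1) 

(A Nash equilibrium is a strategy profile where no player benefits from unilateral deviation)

Nash equilibrium: (B, Y)

Work:
Best responses:
  P1 vs X: payoffs [0, 4] → best response B (payoff 4)
  P1 vs Y: payoffs [1, 2] → best response B (payoff 2)
  P2 vs A: payoffs [4, 5] → best response Y (payoff 5)
  P2 vs B: payoffs [0, 1] → best response Y (payoff 1)
Mutual best responses: (B,Y) → Nash equilibria.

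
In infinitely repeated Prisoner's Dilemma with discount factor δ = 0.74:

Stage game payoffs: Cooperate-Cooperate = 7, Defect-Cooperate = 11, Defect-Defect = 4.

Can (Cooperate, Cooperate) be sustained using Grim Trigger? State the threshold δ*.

δ* = 0.5714; since δ = 0.74 ≥ 0.5714, cooperation can be sustained

Work:
For Grim Trigger:
Cooperate forever: 7/(1-δ)
Defect then punished: 11 + 4·δ/(1-δ)
Need: 7/(1-δ) ≥ 11 + 4·δ/(1-δ)
Solving: δ ≥ (T-R)/(T-P) = (11-7)/(11-4) = 0.5714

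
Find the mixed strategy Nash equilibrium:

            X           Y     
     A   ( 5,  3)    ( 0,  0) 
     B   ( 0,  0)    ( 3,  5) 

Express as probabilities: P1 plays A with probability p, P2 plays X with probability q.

p = 0.625, q = 0.375

Work:
Find probabilities that make opponent indifferent:
P2 chooses q to make P1 indifferent between A and B
P1 chooses p to make P2 indifferent between X and Y
Mixed NE: P1 plays (A: 0.625, B: 0.375), P2 plays (X: 0.375, Y: 0.625)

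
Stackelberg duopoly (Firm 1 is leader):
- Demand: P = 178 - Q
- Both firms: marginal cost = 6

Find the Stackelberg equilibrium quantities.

q₁* (leader) = 86.0, q₂* (follower) = 43.0

Work:
Follower's reaction: q₂ = (a - c - q₁)/2
Leader substitutes: π₁ = q₁·(a - q₁ - (a-c-q₁)/2 - c)
FOC: q₁* = (178 - 6)/2 = 86.00
Then: q₂* = (178 - 6 - 86.0)/2 = 43.00
Leader has first-mover advantage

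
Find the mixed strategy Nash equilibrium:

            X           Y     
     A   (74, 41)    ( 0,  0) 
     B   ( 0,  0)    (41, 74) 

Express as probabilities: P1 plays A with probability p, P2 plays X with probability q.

p = 0.6435, q = 0.3565

Work:
Find probabilities that make opponent indifferent:
P2 chooses q to make P1 indifferent between A and B
P1 chooses p to make P2 indifferent between X and Y
Mixed NE: P1 plays (A: 0.6435, B: 0.3565), P2 plays (X: 0.3565, Y: 0.6435)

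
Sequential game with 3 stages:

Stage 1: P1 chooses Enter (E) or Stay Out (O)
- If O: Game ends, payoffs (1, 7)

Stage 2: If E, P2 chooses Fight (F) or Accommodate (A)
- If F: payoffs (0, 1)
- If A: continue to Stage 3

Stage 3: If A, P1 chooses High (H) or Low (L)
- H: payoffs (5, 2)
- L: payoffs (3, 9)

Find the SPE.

SPE: (E, A, H); Outcome (5, 2)

Work:
Stage 3: P1 chooses H (5 vs 3)
Stage 2: P2: F->1, A->2 (anticipating H). Choose A
Stage 1: P1: O->1, E->5 (anticipating A, H). Choose E
SPE path: E -> A -> H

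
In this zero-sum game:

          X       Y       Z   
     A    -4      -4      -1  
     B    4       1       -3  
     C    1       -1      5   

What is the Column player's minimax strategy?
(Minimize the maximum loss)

Column should play Y, value = 1

Work:
Column player minimizes Row's maximum payoff:
Column X: max payoff to Row = 4
Column Y: max payoff to Row = 1
Column Z: max payoff to Row = 5
Minimum is 1, achieved by column Y.
Minimax strategy: Y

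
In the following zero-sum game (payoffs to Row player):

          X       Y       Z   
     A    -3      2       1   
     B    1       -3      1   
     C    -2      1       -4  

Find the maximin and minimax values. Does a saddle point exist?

Maximin = -3, Minimax = 1, Saddle: False

Work:
Row minimums: [-3, -3, -4] → maximin = -3
Column maximums: [1, 2, 1] → minimax = 1
No saddle point (maximin ≠ minimax). Mixed strategy needed.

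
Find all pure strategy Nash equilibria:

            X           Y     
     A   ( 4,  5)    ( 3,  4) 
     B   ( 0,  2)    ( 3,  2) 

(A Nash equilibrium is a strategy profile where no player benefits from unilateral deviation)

Nash equilibrium: (A, X), (B, Y)

Work:
Best responses:
  P1 vs X: payoffs [4, 0] → best response A (payoff 4)
  P1 vs Y: payoffs [3, 3] → best response A/B (payoff 3)
  P2 vs A: payoffs [5, 4] → best response X (payoff 5)
  P2 vs B: payoffs [2, 2] → best response X/Y (payoff 2)
Mutual best responses: (A,X), (B,Y) → Nash equilibria.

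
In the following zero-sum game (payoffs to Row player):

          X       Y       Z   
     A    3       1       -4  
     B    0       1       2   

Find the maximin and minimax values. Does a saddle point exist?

Maximin = 0, Minimax = 1, Saddle: False

Work:
Row minimums: [-4, 0] → maximin = 0
Column maximums: [3, 1, 2] → minimax = 1
No saddle point (maximin ≠ minimax). Mixed strategy needed.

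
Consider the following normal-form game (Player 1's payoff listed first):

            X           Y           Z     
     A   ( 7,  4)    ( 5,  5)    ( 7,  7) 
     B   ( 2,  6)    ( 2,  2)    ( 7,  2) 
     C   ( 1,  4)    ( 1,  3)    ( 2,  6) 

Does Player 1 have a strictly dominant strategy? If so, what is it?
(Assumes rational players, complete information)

No strictly dominant strategy exists for Player 1

Work:
A strategy strictly dominates another if it gives a strictly higher payoff against every opponent action. Compare each pair of P1's strategies column-by-column:
  A vs B: [7 vs 2, 5 vs 2, 7 vs 7] → A does not strictly dominate B (column Z: 7 ≤ 7)
  A vs C: [7 vs 1, 5 vs 1, 7 vs 2] → A strictly dominates C
  B vs A: [2 vs 7, 2 vs 5, 7 vs 7] → B does not strictly dominate A (column X: 2 ≤ 7)
  B vs C: [2 vs 1, 2 vs 1, 7 vs 2] → B strictly dominates C
  C vs A: [1 vs 7, 1 vs 5, 2 vs 7] → C does not strictly dominate A (column X: 1 ≤ 7)
  C vs B: [1 vs 2, 1 vs 2, 2 vs 7] → C does not strictly dominate B (column X: 1 ≤ 2)
No single strategy strictly dominates all others → no strictly dominant strategy.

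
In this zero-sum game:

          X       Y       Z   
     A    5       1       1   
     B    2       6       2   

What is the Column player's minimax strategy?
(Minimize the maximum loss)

Column should play Z, value = 2

Work:
Column player minimizes Row's maximum payoff:
Column X: max payoff to Row = 5
Column Y: max payoff to Row = 6
Column Z: max payoff to Row = 2
Minimum is 2, achieved by column Z.
Minimax strategy: Z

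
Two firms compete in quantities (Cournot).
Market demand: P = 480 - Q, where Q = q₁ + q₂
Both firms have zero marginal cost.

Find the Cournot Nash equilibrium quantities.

q₁* = q₂* = 160.0; P* = 160.0

Work:
Profit: π_i = P·q_i = (a - q_i - q_j)·q_i
FOC: ∂π_i/∂q_i = a - 2q_i - q_j = 0
Reaction function: q_i = (480 - q_j)/2
Symmetry: q* = 480/3 = 160.0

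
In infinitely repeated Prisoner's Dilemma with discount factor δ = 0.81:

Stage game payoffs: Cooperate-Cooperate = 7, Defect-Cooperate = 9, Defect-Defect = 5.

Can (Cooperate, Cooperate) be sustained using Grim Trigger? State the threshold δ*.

δ* = 0.5; since δ = 0.81 ≥ 0.5, cooperation can be sustained

Work:
For Grim Trigger:
Cooperate forever: 7/(1-δ)
Defect then punished: 9 + 5·δ/(1-δ)
Need: 7/(1-δ) ≥ 9 + 5·δ/(1-δ)
Solving: δ ≥ (T-R)/(T-P) = (9-7)/(9-5) = 0.5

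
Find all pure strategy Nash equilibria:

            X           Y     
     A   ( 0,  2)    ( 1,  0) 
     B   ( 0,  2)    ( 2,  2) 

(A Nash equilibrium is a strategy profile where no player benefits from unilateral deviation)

Nash equilibrium: (A, X), (B, X), (B, Y)

Work:
Best responses:
  P1 vs X: payoffs [0, 0] → best response A/B (payoff 0)
  P1 vs Y: payoffs [1, 2] → best response B (payoff 2)
  P2 vs A: payoffs [2, 0] → best response X (payoff 2)
  P2 vs B: payoffs [2, 2] → best response X/Y (payoff 2)
Mutual best responses: (A,X), (B,X), (B,Y) → Nash equilibria.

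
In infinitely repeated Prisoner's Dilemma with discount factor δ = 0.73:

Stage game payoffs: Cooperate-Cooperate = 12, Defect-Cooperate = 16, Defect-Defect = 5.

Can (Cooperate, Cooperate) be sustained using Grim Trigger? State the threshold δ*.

δ* = 0.3636; since δ = 0.73 ≥ 0.3636, cooperation can be sustained

Work:
For Grim Trigger:
Cooperate forever: 12/(1-δ)
Defect then punished: 16 + 5·δ/(1-δ)
Need: 12/(1-δ) ≥ 16 + 5·δ/(1-δ)
Solving: δ ≥ (T-R)/(T-P) = (16-12)/(16-5) = 0.3636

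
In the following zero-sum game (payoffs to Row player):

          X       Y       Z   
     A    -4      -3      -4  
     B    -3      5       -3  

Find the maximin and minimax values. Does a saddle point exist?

Maximin = -3, Minimax = -3, Saddle: True

Work:
Row minimums: [-4, -3] → maximin = -3
Column maximums: [-3, 5, -3] → minimax = -3
Saddle point exists! Game value = -3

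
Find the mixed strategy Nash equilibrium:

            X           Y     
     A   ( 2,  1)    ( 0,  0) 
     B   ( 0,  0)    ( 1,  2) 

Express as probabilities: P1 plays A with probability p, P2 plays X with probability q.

p = 0.6667, q = 0.3333

Work:
Find probabilities that make opponent indifferent:
P2 chooses q to make P1 indifferent between A and B
P1 chooses p to make P2 indifferent between X and Y
Mixed NE: P1 plays (A: 0.6667, B: 0.3333), P2 plays (X: 0.3333, Y: 0.6667)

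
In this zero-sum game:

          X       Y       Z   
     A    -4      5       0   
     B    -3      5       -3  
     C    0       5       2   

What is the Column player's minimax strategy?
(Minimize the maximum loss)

Column should play X, value = 0

Work:
Column player minimizes Row's maximum payoff:
Column X: max payoff to Row = 0
Column Y: max payoff to Row = 5
Column Z: max payoff to Row = 2
Minimum is 0, achieved by column X.
Minimax strategy: X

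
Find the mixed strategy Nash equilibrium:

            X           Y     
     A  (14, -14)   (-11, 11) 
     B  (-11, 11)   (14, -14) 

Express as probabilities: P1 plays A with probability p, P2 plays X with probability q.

p = 0.5, q = 0.5

Work:
Find probabilities that make opponent indifferent:
P2 chooses q to make P1 indifferent between A and B
P1 chooses p to make P2 indifferent between X and Y
Mixed NE: P1 plays (A: 0.5, B: 0.5), P2 plays (X: 0.5, Y: 0.5)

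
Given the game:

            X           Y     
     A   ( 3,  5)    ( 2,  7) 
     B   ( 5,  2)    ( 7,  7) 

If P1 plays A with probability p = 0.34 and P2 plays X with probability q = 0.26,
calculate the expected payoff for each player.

E[P1] = 5.0452, E[P2] = 5.9652

Work:
E[P1] = p·q·π₁(A,X) + p·(1-q)·π₁(A,Y) + (1-p)·q·π₁(B,X) + (1-p)·(1-q)·π₁(B,Y)
= 0.34·0.26·3 + 0.34·0.74·2 + 0.66·0.26·5 + 0.66·0.74·7
= 5.0452

E[P2] = 5.9652 (similar calculation)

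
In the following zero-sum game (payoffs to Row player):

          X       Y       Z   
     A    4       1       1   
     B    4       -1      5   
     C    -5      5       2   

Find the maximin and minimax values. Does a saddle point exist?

Maximin = 1, Minimax = 4, Saddle: False

Work:
Row minimums: [1, -1, -5] → maximin = 1
Column maximums: [4, 5, 5] → minimax = 4
No saddle point (maximin ≠ minimax). Mixed strategy needed.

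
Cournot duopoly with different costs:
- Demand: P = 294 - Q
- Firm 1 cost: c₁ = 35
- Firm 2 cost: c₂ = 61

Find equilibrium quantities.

q₁* = 95.0, q₂* = 69.0

Work:
Reaction: q₁ = (294 - 35 - q₂)/2
Reaction: q₂ = (294 - 61 - q₁)/2
Solve simultaneously:
q₁* = (294 - 2×35 + 61)/3 = 95.0
q₂* = (294 - 2×61 + 35)/3 = 69.0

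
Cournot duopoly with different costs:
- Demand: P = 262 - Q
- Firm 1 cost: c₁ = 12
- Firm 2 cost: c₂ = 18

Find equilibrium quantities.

q₁* = 85.33, q₂* = 79.33

Work:
Reaction: q₁ = (262 - 12 - q₂)/2
Reaction: q₂ = (262 - 18 - q₁)/2
Solve simultaneously:
q₁* = (262 - 2×12 + 18)/3 = 85.33
q₂* = (262 - 2×18 + 12)/3 = 79.33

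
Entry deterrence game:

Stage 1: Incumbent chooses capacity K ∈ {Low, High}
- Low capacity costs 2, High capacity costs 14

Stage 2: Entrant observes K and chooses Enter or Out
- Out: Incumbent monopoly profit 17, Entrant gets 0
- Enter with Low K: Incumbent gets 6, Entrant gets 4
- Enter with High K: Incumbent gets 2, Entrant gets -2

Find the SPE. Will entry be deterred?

SPE: (Low, Enter|Low, Out|High); Entry not deterred. Incumbent net profit = 4, Entrant gets 4

Work:
After Low K: Entrant enters (4 > 0)
After High K: Entrant stays out (-2 < 0)
Incumbent: Low → 6−2=4, High → 17−14=3
Incumbent chooses Low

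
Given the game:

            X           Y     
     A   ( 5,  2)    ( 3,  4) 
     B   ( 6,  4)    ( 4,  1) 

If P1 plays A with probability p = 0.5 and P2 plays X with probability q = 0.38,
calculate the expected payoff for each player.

E[P1] = 4.26, E[P2] = 2.69

Work:
E[P1] = p·q·π₁(A,X) + p·(1-q)·π₁(A,Y) + (1-p)·q·π₁(B,X) + (1-p)·(1-q)·π₁(B,Y)
= 0.5·0.38·5 + 0.5·0.62·3 + 0.5·0.38·6 + 0.5·0.62·4
= 4.26

E[P2] = 2.69 (similar calculation)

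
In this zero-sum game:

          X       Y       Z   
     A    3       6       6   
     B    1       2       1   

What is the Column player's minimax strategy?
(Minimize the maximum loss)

Column should play X, value = 3

Work:
Column player minimizes Row's maximum payoff:
Column X: max payoff to Row = 3
Column Y: max payoff to Row = 6
Column Z: max payoff to Row = 6
Minimum is 3, achieved by column X.
Minimax strategy: X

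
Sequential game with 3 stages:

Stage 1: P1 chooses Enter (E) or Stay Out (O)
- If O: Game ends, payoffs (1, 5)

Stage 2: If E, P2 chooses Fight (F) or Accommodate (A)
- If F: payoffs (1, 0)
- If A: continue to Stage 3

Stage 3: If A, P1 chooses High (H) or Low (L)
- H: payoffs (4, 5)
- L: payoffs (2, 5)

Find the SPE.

SPE: (E, A, H); Outcome (4, 5)

Work:
Stage 3: P1 chooses H (4 vs 2)
Stage 2: P2: F->0, A->5 (anticipating H). Choose A
Stage 1: P1: O->1, E->4 (anticipating A, H). Choose E
SPE path: E -> A -> H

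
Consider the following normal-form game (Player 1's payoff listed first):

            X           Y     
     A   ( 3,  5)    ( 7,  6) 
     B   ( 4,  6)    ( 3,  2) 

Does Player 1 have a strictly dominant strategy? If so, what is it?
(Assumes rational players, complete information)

No strictly dominant strategy exists for Player 1

Work:
A strategy strictly dominates another if it gives a strictly higher payoff against every opponent action. Compare each pair of P1's strategies column-by-column:
  A vs B: [3 vs 4, 7 vs 3] → A does not strictly dominate B (column X: 3 ≤ 4)
  B vs A: [4 vs 3, 3 vs 7] → B does not strictly dominate A (column Y: 3 ≤ 7)
No single strategy strictly dominates all others → no strictly dominant strategy.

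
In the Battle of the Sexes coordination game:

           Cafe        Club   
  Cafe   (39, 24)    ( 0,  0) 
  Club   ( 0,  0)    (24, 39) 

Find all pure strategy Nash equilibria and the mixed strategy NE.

Pure NE: (Cafe, Cafe) and (Club, Club); Mixed NE: p = 0.619, q = 0.381

Work:
Check pure NE:
(Cafe, Cafe): (39, 24) - no unilateral deviation beneficial
(Club, Club): (24, 39) - no unilateral deviation beneficial
Mixed NE: P1 plays Cafe with p = 0.619, P2 plays Cafe with q = 0.381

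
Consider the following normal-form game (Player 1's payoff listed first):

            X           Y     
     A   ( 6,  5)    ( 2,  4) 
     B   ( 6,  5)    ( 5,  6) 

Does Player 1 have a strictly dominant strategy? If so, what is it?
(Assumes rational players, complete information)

No strictly dominant strategy exists for Player 1

Work:
A strategy strictly dominates another if it gives a strictly higher payoff against every opponent action. Compare each pair of P1's strategies column-by-column:
  A vs B: [6 vs 6, 2 vs 5] → A does not strictly dominate B (column X: 6 ≤ 6)
  B vs A: [6 vs 6, 5 vs 2] → B does not strictly dominate A (column X: 6 ≤ 6)
No single strategy strictly dominates all others → no strictly dominant strategy.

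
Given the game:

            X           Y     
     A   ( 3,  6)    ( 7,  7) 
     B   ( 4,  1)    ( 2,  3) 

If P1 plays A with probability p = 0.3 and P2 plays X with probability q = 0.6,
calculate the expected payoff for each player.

E[P1] = 3.62, E[P2] = 3.18

Work:
E[P1] = p·q·π₁(A,X) + p·(1-q)·π₁(A,Y) + (1-p)·q·π₁(B,X) + (1-p)·(1-q)·π₁(B,Y)
= 0.3·0.6·3 + 0.3·0.4·7 + 0.7·0.6·4 + 0.7·0.4·2
= 3.62

E[P2] = 3.18 (similar calculation)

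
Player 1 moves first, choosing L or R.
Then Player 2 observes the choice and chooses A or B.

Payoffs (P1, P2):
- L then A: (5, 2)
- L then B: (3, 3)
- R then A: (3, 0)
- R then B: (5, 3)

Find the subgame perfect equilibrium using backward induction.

P1 plays R, P2 plays B after L and B after R; Payoff (5, 3)

Work:
Backward induction:
After L: P2 chooses B → P1 gets 3
After R: P2 chooses B → P1 gets 5
P1 chooses R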